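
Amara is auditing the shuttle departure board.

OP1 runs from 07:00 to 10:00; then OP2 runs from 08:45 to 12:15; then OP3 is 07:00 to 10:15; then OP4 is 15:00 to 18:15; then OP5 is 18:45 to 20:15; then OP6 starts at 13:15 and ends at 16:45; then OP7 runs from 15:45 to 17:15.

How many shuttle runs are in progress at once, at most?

3

Sort all start/end points and keep a running count:
07:00 start OP1 → 1
07:00 start OP3 → 2
08:45 start OP2 → 3
10:00 end OP1 → 2
10:15 end OP3 → 1
12:15 end OP2 → 0
13:15 start OP6 → 1
15:00 start OP4 → 2
15:45 start OP7 → 3
16:45 end OP6 → 2
17:15 end OP7 → 1
18:15 end OP4 → 0
18:45 start OP5 → 1
20:15 end OP5 → 0
Peak is 3, at 08:45 (OP1, OP2, OP3).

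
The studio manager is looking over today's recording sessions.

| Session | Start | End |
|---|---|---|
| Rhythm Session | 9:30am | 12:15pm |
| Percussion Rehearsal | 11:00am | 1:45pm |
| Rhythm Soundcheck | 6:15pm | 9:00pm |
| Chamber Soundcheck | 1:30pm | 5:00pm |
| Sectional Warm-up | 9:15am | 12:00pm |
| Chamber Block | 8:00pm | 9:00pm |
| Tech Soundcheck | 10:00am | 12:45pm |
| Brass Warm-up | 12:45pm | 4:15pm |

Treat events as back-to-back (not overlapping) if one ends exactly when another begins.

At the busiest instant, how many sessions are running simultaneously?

4

Sort all start/end points and keep a running count:
9:15am start Sectional Warm-up → 1
9:30am start Rhythm Session → 2
10:00am start Tech Soundcheck → 3
11:00am start Percussion Rehearsal → 4
12:00pm end Sectional Warm-up → 3
12:15pm end Rhythm Session → 2
12:45pm end Tech Soundcheck → 1
12:45pm start Brass Warm-up → 2
1:30pm start Chamber Soundcheck → 3
1:45pm end Percussion Rehearsal → 2
4:15pm end Brass Warm-up → 1
5:00pm end Chamber Soundcheck → 0
6:15pm start Rhythm Soundcheck → 1
8:00pm start Chamber Block → 2
9:00pm end Chamber Block → 1
9:00pm end Rhythm Soundcheck → 0
Peak is 4, at 11:00am (Percussion Rehearsal, Rhythm Session, Sectional Warm-up, Tech Soundcheck).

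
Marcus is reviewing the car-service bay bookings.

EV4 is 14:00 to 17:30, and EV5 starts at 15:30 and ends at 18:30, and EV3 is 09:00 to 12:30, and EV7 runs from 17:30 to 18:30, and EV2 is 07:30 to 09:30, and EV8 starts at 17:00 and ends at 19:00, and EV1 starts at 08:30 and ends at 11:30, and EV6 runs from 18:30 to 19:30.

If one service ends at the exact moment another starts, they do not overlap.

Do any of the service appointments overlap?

Sorted by start: EV2, EV1, EV3, EV4, EV5, EV8, EV7, EV6.
EV1 starts before EV2 ends → EV2 and EV1 overlap.
That's a conflict, so the schedule is not conflict-free.

Yes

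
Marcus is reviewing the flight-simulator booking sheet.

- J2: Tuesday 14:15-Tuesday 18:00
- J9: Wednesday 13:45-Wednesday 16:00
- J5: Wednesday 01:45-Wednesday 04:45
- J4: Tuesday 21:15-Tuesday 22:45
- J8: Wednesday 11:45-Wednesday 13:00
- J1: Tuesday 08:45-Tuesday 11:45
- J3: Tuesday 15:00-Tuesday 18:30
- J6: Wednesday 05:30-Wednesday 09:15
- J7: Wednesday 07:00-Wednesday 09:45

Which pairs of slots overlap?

J2 & J3, J6 & J7

Sorted by start: J1, J2, J3, J4, J5, J6, J7, J8, J9.
J2 starts after J1 ends, so nothing later overlaps J1 either.
J3 starts before J2 ends → J2 and J3 overlap.
J4 starts after J2 ends, so nothing later overlaps J2 either.
J4 starts after J3 ends, so nothing later overlaps J3 either.
J5 starts after J4 ends, so nothing later overlaps J4 either.
J6 starts after J5 ends, so nothing later overlaps J5 either.
J7 starts before J6 ends → J6 and J7 overlap.
J8 starts after J6 ends, so nothing later overlaps J6 either.
J8 starts after J7 ends, so nothing later overlaps J7 either.
J9 starts after J8 ends.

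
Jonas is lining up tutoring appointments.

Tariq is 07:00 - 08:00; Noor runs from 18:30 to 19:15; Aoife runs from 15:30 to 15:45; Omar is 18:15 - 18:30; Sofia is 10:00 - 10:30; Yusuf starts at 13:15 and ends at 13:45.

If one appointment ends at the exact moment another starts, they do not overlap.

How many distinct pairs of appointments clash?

Two intervals overlap when each starts before the other ends.
Sorted by start: Tariq, Sofia, Yusuf, Aoife, Omar, Noor.
Sofia starts after Tariq ends, so nothing later overlaps Tariq either.
Yusuf starts after Sofia ends, so nothing later overlaps Sofia either.
Aoife starts after Yusuf ends, so nothing later overlaps Yusuf either.
Omar starts after Aoife ends, so nothing later overlaps Aoife either.
Noor starts exactly when Omar ends (back-to-back, no overlap).
No pair overlaps.

0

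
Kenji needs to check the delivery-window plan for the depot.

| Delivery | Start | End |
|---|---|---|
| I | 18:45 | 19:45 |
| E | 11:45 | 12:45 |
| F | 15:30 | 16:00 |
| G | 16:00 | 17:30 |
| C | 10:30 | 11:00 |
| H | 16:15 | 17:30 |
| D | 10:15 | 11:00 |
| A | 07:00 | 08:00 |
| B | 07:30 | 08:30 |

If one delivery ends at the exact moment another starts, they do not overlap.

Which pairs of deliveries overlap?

A & B, C & D, G & H

Sorted by start: A, B, D, C, E, F, G, H, I.
B starts before A ends → A and B overlap.
D starts after A ends; A is clear from here.
D starts after B ends; B is clear from here.
C starts before D ends → D and C overlap.
E starts after D ends; D is clear from here.
E starts after C ends; C is clear from here.
F starts after E ends; E is clear from here.
G starts exactly when F ends (back-to-back, no overlap); F is clear from here.
H starts before G ends → G and H overlap.
I starts after G ends.
I starts after H ends.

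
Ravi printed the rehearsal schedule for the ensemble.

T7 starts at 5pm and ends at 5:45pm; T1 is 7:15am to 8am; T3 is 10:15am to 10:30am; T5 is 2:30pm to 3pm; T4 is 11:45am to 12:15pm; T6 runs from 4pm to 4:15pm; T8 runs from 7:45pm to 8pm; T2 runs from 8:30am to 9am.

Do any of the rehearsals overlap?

No

Sorted by start: T1, T2, T3, T4, T5, T6, T7, T8.
T2 starts after T1 ends — done with T1.
T3 starts after T2 ends — done with T2.
T4 starts after T3 ends — done with T3.
T5 starts after T4 ends — done with T4.
T6 starts after T5 ends — done with T5.
T7 starts after T6 ends — done with T6.
T8 starts after T7 ends.
Every pair is clear; the schedule has no overlaps.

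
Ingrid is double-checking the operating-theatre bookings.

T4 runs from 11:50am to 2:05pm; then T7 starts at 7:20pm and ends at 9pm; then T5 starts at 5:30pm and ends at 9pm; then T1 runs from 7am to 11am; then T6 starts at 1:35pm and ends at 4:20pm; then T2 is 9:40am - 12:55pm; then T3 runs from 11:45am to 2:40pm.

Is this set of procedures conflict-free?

No

Sorted by start: T1, T2, T3, T4, T6, T5, T7.
T2 starts before T1 ends → T1 and T2 overlap.
That's a conflict, so the schedule is not conflict-free.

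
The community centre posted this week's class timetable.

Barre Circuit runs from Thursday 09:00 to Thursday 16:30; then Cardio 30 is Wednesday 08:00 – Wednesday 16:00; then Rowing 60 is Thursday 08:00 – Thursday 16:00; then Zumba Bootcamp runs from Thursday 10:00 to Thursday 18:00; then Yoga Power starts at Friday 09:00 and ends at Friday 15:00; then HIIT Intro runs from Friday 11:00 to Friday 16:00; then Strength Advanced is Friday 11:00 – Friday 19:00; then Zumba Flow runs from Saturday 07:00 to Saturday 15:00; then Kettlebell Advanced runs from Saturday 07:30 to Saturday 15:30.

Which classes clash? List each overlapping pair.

Sorted by start: Cardio 30, Rowing 60, Barre Circuit, Zumba Bootcamp, Yoga Power, HIIT Intro, Strength Advanced, Zumba Flow, Kettlebell Advanced.
Rowing 60 starts after Cardio 30 ends — done with Cardio 30.
Barre Circuit starts before Rowing 60 ends → Rowing 60 and Barre Circuit overlap.
Zumba Bootcamp starts before Rowing 60 ends → Rowing 60 and Zumba Bootcamp overlap.
Yoga Power starts after Rowing 60 ends — done with Rowing 60.
Zumba Bootcamp starts before Barre Circuit ends → Barre Circuit and Zumba Bootcamp overlap.
Yoga Power starts after Barre Circuit ends — done with Barre Circuit.
Yoga Power starts after Zumba Bootcamp ends — done with Zumba Bootcamp.
HIIT Intro starts before Yoga Power ends → Yoga Power and HIIT Intro overlap.
Strength Advanced starts before Yoga Power ends → Yoga Power and Strength Advanced overlap.
Zumba Flow starts after Yoga Power ends — done with Yoga Power.
Strength Advanced starts before HIIT Intro ends → HIIT Intro and Strength Advanced overlap.
Zumba Flow starts after HIIT Intro ends — done with HIIT Intro.
Zumba Flow starts after Strength Advanced ends — done with Strength Advanced.
Kettlebell Advanced starts before Zumba Flow ends → Zumba Flow and Kettlebell Advanced overlap.

Barre Circuit & Rowing 60, Barre Circuit & Zumba Bootcamp, HIIT Intro & Strength Advanced, HIIT Intro & Yoga Power, Kettlebell Advanced & Zumba Flow, Rowing 60 & Zumba Bootcamp, Strength Advanced & Yoga Power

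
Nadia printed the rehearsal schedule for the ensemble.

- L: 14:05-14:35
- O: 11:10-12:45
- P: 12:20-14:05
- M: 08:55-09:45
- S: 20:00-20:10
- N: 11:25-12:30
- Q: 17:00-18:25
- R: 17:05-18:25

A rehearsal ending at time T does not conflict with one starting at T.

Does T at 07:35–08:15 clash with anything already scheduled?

No — it doesn't clash with anything

M: starts 08:55 at or after T ends 08:15 → clear.
O: starts 11:10 at or after T ends 08:15 → clear.
N: starts 11:25 at or after T ends 08:15 → clear.
P: starts 12:20 at or after T ends 08:15 → clear.
L: starts 14:05 at or after T ends 08:15 → clear.
Q: starts 17:00 at or after T ends 08:15 → clear.
R: starts 17:05 at or after T ends 08:15 → clear.
S: starts 20:00 at or after T ends 08:15 → clear.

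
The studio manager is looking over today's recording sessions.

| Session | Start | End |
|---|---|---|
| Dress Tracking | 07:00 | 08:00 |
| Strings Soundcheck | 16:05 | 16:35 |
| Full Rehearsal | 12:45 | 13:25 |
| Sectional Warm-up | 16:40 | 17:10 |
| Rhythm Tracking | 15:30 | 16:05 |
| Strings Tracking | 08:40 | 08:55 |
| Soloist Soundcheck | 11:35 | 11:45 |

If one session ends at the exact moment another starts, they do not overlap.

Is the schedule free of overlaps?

Yes

Check each pair: they overlap iff neither finishes before the other starts.
Sorted by start: Dress Tracking, Strings Tracking, Soloist Soundcheck, Full Rehearsal, Rhythm Tracking, Strings Soundcheck, Sectional Warm-up.
Strings Tracking starts after Dress Tracking ends; Dress Tracking is clear from here.
Soloist Soundcheck starts after Strings Tracking ends; Strings Tracking is clear from here.
Full Rehearsal starts after Soloist Soundcheck ends; Soloist Soundcheck is clear from here.
Rhythm Tracking starts after Full Rehearsal ends; Full Rehearsal is clear from here.
Strings Soundcheck starts exactly when Rhythm Tracking ends (back-to-back, no overlap); Rhythm Tracking is clear from here.
Sectional Warm-up starts after Strings Soundcheck ends.
Every pair is clear; the schedule has no overlaps.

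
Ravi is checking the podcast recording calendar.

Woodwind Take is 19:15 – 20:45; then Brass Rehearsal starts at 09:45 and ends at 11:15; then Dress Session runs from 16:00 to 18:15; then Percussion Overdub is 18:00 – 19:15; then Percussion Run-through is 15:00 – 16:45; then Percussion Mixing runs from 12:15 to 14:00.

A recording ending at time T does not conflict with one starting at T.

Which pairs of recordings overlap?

Dress Session & Percussion Overdub, Dress Session & Percussion Run-through

Two intervals overlap when each starts before the other ends.
Sorted by start: Brass Rehearsal, Percussion Mixing, Percussion Run-through, Dress Session, Percussion Overdub, Woodwind Take.
Percussion Mixing starts after Brass Rehearsal ends; Brass Rehearsal is clear from here.
Percussion Run-through starts after Percussion Mixing ends; Percussion Mixing is clear from here.
Dress Session starts before Percussion Run-through ends → Percussion Run-through and Dress Session overlap.
Percussion Overdub starts after Percussion Run-through ends; Percussion Run-through is clear from here.
Percussion Overdub starts before Dress Session ends → Dress Session and Percussion Overdub overlap.
Woodwind Take starts after Dress Session ends.
Woodwind Take starts exactly when Percussion Overdub ends (back-to-back, no overlap).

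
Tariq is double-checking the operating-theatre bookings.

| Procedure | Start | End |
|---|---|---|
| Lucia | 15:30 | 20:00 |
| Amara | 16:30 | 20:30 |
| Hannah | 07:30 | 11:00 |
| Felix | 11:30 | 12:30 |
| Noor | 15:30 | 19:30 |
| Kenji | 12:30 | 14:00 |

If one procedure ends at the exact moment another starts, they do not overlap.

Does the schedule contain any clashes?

Two intervals overlap when each starts before the other ends.
Sorted by start: Hannah, Felix, Kenji, Noor, Lucia, Amara.
Felix starts after Hannah ends, so nothing later overlaps Hannah either.
Kenji starts exactly when Felix ends (back-to-back, no overlap), so nothing later overlaps Felix either.
Noor starts after Kenji ends, so nothing later overlaps Kenji either.
Lucia starts before Noor ends → Noor and Lucia overlap.
That's a conflict, so the schedule is not conflict-free.

Yes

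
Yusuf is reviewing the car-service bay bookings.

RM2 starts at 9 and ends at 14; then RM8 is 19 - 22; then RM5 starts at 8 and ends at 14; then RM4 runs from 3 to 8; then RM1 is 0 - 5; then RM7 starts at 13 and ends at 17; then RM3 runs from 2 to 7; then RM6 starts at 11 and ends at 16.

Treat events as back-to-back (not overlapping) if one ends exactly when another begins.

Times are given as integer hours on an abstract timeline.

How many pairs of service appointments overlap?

9

Sorted by start: RM1, RM3, RM4, RM5, RM2, RM6, RM7, RM8.
RM3 starts before RM1 ends → RM1 and RM3 overlap.
RM4 starts before RM1 ends → RM1 and RM4 overlap.
RM5 starts after RM1 ends, so RM1 has no further overlaps.
RM4 starts before RM3 ends → RM3 and RM4 overlap.
RM5 starts after RM3 ends, so RM3 has no further overlaps.
RM5 starts exactly when RM4 ends (back-to-back, no overlap), so RM4 has no further overlaps.
RM2 starts before RM5 ends → RM5 and RM2 overlap.
RM6 starts before RM5 ends → RM5 and RM6 overlap.
RM7 starts before RM5 ends → RM5 and RM7 overlap.
RM8 starts after RM5 ends.
RM6 starts before RM2 ends → RM2 and RM6 overlap.
RM7 starts before RM2 ends → RM2 and RM7 overlap.
RM8 starts after RM2 ends.
RM7 starts before RM6 ends → RM6 and RM7 overlap.
RM8 starts after RM6 ends.
RM8 starts after RM7 ends.
Overlapping pairs: RM1 & RM3, RM1 & RM4, RM2 & RM5, RM2 & RM6, RM2 & RM7, RM3 & RM4, RM5 & RM6, RM5 & RM7, RM6 & RM7 — 9 in total.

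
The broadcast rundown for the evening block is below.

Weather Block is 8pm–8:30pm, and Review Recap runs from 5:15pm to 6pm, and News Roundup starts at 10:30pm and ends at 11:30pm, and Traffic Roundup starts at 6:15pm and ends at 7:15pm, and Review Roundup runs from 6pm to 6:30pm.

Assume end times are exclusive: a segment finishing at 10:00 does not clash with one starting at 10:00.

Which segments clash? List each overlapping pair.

Review Roundup & Traffic Roundup

Sorted by start: Review Recap, Review Roundup, Traffic Roundup, Weather Block, News Roundup.
Review Roundup starts exactly when Review Recap ends (back-to-back, no overlap); Review Recap is clear from here.
Traffic Roundup starts before Review Roundup ends → Review Roundup and Traffic Roundup overlap.
Weather Block starts after Review Roundup ends; Review Roundup is clear from here.
Weather Block starts after Traffic Roundup ends; Traffic Roundup is clear from here.
News Roundup starts after Weather Block ends.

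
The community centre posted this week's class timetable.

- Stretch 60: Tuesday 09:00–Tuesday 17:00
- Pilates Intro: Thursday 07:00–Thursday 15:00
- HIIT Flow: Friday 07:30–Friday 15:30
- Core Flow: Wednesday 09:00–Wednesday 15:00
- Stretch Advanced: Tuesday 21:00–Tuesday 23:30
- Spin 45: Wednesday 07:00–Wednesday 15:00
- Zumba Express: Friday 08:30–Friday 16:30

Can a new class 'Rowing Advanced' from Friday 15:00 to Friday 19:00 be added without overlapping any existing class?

Stretch 60: ends Tuesday 17:00 at or before Rowing Advanced starts Friday 15:00 → clear.
Stretch Advanced: ends Tuesday 23:30 at or before Rowing Advanced starts Friday 15:00 → clear.
Spin 45: ends Wednesday 15:00 at or before Rowing Advanced starts Friday 15:00 → clear.
Core Flow: ends Wednesday 15:00 at or before Rowing Advanced starts Friday 15:00 → clear.
Pilates Intro: ends Thursday 15:00 at or before Rowing Advanced starts Friday 15:00 → clear.
HIIT Flow: starts Friday 07:30 before Rowing Advanced ends Friday 19:00, and ends Friday 15:30 after Rowing Advanced starts Friday 15:00 → overlap.
Zumba Express: starts Friday 08:30 before Rowing Advanced ends Friday 19:00, and ends Friday 16:30 after Rowing Advanced starts Friday 15:00 → overlap.
Rowing Advanced overlaps HIIT Flow, Zumba Express.

No — it overlaps HIIT Flow, Zumba Express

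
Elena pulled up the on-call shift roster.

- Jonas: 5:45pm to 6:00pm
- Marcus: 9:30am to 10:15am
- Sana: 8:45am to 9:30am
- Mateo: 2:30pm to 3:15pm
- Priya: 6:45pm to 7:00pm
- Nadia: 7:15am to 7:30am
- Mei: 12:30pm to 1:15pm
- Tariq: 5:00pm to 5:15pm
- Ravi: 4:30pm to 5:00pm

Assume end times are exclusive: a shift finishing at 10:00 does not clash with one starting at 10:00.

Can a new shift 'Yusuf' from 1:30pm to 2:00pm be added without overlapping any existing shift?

Yes — the slot is free

Nadia: ends 7:30am at or before Yusuf starts 1:30pm → clear.
Sana: ends 9:30am at or before Yusuf starts 1:30pm → clear.
Marcus: ends 10:15am at or before Yusuf starts 1:30pm → clear.
Mei: ends 1:15pm at or before Yusuf starts 1:30pm → clear.
Mateo: starts 2:30pm at or after Yusuf ends 2:00pm → clear.
Ravi: starts 4:30pm at or after Yusuf ends 2:00pm → clear.
Tariq: starts 5:00pm at or after Yusuf ends 2:00pm → clear.
Jonas: starts 5:45pm at or after Yusuf ends 2:00pm → clear.
Priya: starts 6:45pm at or after Yusuf ends 2:00pm → clear.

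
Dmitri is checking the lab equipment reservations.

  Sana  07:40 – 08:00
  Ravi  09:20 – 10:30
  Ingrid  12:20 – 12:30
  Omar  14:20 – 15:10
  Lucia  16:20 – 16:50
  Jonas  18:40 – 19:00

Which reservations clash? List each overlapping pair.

Sorted by start: Sana, Ravi, Ingrid, Omar, Lucia, Jonas.
Ravi starts after Sana ends, so nothing later overlaps Sana either.
Ingrid starts after Ravi ends, so nothing later overlaps Ravi either.
Omar starts after Ingrid ends, so nothing later overlaps Ingrid either.
Lucia starts after Omar ends, so nothing later overlaps Omar either.
Jonas starts after Lucia ends.

none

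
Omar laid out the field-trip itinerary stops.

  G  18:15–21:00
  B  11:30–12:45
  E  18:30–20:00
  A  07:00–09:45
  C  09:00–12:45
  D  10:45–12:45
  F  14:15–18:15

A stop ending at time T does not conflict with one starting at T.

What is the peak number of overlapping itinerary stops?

3

Walk through starts and ends in time order (an end at T is processed before a start at T):
07:00 start A → 1
09:00 start C → 2
09:45 end A → 1
10:45 start D → 2
11:30 start B → 3
12:45 end B → 2
12:45 end C → 1
12:45 end D → 0
14:15 start F → 1
18:15 end F → 0
18:15 start G → 1
18:30 start E → 2
20:00 end E → 1
21:00 end G → 0
Peak is 3, at 11:30 (B, C, D).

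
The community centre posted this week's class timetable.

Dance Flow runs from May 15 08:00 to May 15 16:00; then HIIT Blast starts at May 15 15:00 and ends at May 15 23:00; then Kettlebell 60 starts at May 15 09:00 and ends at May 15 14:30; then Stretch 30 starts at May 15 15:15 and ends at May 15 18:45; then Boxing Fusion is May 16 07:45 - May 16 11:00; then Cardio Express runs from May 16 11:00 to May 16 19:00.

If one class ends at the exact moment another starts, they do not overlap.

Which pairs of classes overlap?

Dance Flow & HIIT Blast, Dance Flow & Kettlebell 60, Dance Flow & Stretch 30, HIIT Blast & Stretch 30

Check each pair: they overlap iff neither finishes before the other starts.
Sorted by start: Dance Flow, Kettlebell 60, HIIT Blast, Stretch 30, Boxing Fusion, Cardio Express.
Kettlebell 60 starts before Dance Flow ends → Dance Flow and Kettlebell 60 overlap.
HIIT Blast starts before Dance Flow ends → Dance Flow and HIIT Blast overlap.
Stretch 30 starts before Dance Flow ends → Dance Flow and Stretch 30 overlap.
Boxing Fusion starts after Dance Flow ends, so Dance Flow has no further overlaps.
HIIT Blast starts after Kettlebell 60 ends, so Kettlebell 60 has no further overlaps.
Stretch 30 starts before HIIT Blast ends → HIIT Blast and Stretch 30 overlap.
Boxing Fusion starts after HIIT Blast ends, so HIIT Blast has no further overlaps.
Boxing Fusion starts after Stretch 30 ends, so Stretch 30 has no further overlaps.
Cardio Express starts exactly when Boxing Fusion ends (back-to-back, no overlap).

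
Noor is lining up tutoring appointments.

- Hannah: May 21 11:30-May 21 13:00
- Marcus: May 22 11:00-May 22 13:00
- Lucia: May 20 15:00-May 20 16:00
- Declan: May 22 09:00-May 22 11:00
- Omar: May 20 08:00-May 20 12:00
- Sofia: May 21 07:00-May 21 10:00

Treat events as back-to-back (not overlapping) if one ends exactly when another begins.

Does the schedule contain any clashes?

Sorted by start: Omar, Lucia, Sofia, Hannah, Declan, Marcus.
Lucia starts after Omar ends — done with Omar.
Sofia starts after Lucia ends — done with Lucia.
Hannah starts after Sofia ends — done with Sofia.
Declan starts after Hannah ends — done with Hannah.
Marcus starts exactly when Declan ends (back-to-back, no overlap).
Every pair is clear; the schedule has no overlaps.

No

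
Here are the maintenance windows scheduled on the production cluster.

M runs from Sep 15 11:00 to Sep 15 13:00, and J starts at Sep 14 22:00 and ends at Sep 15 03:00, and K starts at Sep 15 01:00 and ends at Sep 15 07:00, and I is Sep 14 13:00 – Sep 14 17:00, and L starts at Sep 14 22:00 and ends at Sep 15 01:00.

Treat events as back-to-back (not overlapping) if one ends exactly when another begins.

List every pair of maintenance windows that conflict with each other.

Sorted by start: I, J, L, K, M.
J starts after I ends; I is clear from here.
L starts before J ends → J and L overlap.
K starts before J ends → J and K overlap.
M starts after J ends.
K starts exactly when L ends (back-to-back, no overlap); L is clear from here.
M starts after K ends.

J & K, J & L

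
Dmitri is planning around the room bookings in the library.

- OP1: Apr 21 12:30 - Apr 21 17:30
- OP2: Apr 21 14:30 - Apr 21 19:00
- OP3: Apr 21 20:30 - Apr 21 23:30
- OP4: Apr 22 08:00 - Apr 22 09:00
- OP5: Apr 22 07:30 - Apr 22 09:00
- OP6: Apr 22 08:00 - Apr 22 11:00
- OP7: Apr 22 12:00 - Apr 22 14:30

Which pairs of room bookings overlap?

Two intervals overlap when each starts before the other ends.
Sorted by start: OP1, OP2, OP3, OP5, OP4, OP6, OP7.
OP2 starts before OP1 ends → OP1 and OP2 overlap.
OP3 starts after OP1 ends, so nothing later overlaps OP1 either.
OP3 starts after OP2 ends, so nothing later overlaps OP2 either.
OP5 starts after OP3 ends, so nothing later overlaps OP3 either.
OP4 starts before OP5 ends → OP5 and OP4 overlap.
OP6 starts before OP5 ends → OP5 and OP6 overlap.
OP7 starts after OP5 ends.
OP6 starts before OP4 ends → OP4 and OP6 overlap.
OP7 starts after OP4 ends.
OP7 starts after OP6 ends.

OP1 & OP2, OP4 & OP5, OP4 & OP6, OP5 & OP6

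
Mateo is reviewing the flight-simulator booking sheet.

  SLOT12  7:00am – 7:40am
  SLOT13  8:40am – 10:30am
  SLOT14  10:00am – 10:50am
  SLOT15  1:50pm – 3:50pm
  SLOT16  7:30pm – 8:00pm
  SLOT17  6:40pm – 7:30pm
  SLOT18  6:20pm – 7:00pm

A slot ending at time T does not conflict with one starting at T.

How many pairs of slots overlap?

2

Check each pair: they overlap iff neither finishes before the other starts.
Sorted by start: SLOT12, SLOT13, SLOT14, SLOT15, SLOT18, SLOT17, SLOT16.
SLOT13 starts after SLOT12 ends — done with SLOT12.
SLOT14 starts before SLOT13 ends → SLOT13 and SLOT14 overlap.
SLOT15 starts after SLOT13 ends — done with SLOT13.
SLOT15 starts after SLOT14 ends — done with SLOT14.
SLOT18 starts after SLOT15 ends — done with SLOT15.
SLOT17 starts before SLOT18 ends → SLOT18 and SLOT17 overlap.
SLOT16 starts after SLOT18 ends.
SLOT16 starts exactly when SLOT17 ends (back-to-back, no overlap).
Overlapping pairs: SLOT13 & SLOT14, SLOT17 & SLOT18 — 2 in total.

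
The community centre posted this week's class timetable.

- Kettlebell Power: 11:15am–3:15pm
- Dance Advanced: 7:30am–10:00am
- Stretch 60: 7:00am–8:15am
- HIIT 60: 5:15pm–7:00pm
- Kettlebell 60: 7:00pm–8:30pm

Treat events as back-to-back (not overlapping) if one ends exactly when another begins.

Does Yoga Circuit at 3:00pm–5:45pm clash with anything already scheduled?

Stretch 60: ends 8:15am at or before Yoga Circuit starts 3:00pm → clear.
Dance Advanced: ends 10:00am at or before Yoga Circuit starts 3:00pm → clear.
Kettlebell Power: starts 11:15am before Yoga Circuit ends 5:45pm, and ends 3:15pm after Yoga Circuit starts 3:00pm → overlap.
HIIT 60: starts 5:15pm before Yoga Circuit ends 5:45pm, and ends 7:00pm after Yoga Circuit starts 3:00pm → overlap.
Kettlebell 60: starts 7:00pm at or after Yoga Circuit ends 5:45pm → clear.
Yoga Circuit overlaps Kettlebell Power, HIIT 60.

Yes — it overlaps HIIT 60, Kettlebell Power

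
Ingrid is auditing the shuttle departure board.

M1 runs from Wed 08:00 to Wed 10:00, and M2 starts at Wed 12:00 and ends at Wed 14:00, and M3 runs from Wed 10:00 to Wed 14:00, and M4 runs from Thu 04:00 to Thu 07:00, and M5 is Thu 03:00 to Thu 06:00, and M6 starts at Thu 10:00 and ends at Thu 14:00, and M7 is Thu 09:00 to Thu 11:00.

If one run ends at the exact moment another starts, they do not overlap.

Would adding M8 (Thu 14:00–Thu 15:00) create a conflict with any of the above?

No — it doesn't clash with anything

M1: ends Wed 10:00 at or before M8 starts Thu 14:00 → clear.
M3: ends Wed 14:00 at or before M8 starts Thu 14:00 → clear.
M2: ends Wed 14:00 at or before M8 starts Thu 14:00 → clear.
M5: ends Thu 06:00 at or before M8 starts Thu 14:00 → clear.
M4: ends Thu 07:00 at or before M8 starts Thu 14:00 → clear.
M7: ends Thu 11:00 at or before M8 starts Thu 14:00 → clear.
M6: ends Thu 14:00 at or before M8 starts Thu 14:00 → clear.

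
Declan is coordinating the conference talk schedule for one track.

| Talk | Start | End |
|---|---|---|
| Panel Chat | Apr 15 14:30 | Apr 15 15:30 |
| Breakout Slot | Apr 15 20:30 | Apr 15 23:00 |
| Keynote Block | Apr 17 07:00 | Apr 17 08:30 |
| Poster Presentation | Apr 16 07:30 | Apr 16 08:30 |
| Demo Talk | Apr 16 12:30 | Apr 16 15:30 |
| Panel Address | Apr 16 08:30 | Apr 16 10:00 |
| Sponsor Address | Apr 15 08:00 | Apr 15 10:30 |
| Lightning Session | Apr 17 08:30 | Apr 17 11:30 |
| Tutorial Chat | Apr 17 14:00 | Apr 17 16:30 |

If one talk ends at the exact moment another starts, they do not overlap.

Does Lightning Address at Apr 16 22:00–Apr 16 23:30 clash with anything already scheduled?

No — it doesn't clash with anything

Sponsor Address: ends Apr 15 10:30 at or before Lightning Address starts Apr 16 22:00 → clear.
Panel Chat: ends Apr 15 15:30 at or before Lightning Address starts Apr 16 22:00 → clear.
Breakout Slot: ends Apr 15 23:00 at or before Lightning Address starts Apr 16 22:00 → clear.
Poster Presentation: ends Apr 16 08:30 at or before Lightning Address starts Apr 16 22:00 → clear.
Panel Address: ends Apr 16 10:00 at or before Lightning Address starts Apr 16 22:00 → clear.
Demo Talk: ends Apr 16 15:30 at or before Lightning Address starts Apr 16 22:00 → clear.
Keynote Block: starts Apr 17 07:00 at or after Lightning Address ends Apr 16 23:30 → clear.
Lightning Session: starts Apr 17 08:30 at or after Lightning Address ends Apr 16 23:30 → clear.
Tutorial Chat: starts Apr 17 14:00 at or after Lightning Address ends Apr 16 23:30 → clear.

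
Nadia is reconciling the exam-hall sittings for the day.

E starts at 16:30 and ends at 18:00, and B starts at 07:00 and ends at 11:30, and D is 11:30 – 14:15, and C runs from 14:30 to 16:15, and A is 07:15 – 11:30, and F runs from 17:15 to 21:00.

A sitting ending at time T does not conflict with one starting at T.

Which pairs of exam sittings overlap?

A & B, E & F

Sorted by start: B, A, D, C, E, F.
A starts before B ends → B and A overlap.
D starts exactly when B ends (back-to-back, no overlap); B is clear from here.
D starts exactly when A ends (back-to-back, no overlap); A is clear from here.
C starts after D ends; D is clear from here.
E starts after C ends; C is clear from here.
F starts before E ends → E and F overlap.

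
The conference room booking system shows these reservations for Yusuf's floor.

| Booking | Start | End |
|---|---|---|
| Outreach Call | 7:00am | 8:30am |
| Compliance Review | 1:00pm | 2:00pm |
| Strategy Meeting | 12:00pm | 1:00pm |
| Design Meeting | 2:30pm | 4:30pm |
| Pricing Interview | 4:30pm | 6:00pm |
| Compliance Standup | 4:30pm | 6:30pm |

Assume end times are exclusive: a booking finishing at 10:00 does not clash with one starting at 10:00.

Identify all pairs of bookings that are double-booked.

Two intervals overlap when each starts before the other ends.
Sorted by start: Outreach Call, Strategy Meeting, Compliance Review, Design Meeting, Pricing Interview, Compliance Standup.
Strategy Meeting starts after Outreach Call ends, so Outreach Call has no further overlaps.
Compliance Review starts exactly when Strategy Meeting ends (back-to-back, no overlap), so Strategy Meeting has no further overlaps.
Design Meeting starts after Compliance Review ends, so Compliance Review has no further overlaps.
Pricing Interview starts exactly when Design Meeting ends (back-to-back, no overlap), so Design Meeting has no further overlaps.
Compliance Standup starts before Pricing Interview ends → Pricing Interview and Compliance Standup overlap.

Compliance Standup & Pricing Interview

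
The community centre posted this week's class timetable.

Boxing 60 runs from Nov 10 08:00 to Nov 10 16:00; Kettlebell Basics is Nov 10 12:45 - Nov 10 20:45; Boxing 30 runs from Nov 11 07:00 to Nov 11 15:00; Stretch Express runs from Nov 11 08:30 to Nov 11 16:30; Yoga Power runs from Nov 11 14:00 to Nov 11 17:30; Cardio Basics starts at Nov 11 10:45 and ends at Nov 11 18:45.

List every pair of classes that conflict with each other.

Sorted by start: Boxing 60, Kettlebell Basics, Boxing 30, Stretch Express, Cardio Basics, Yoga Power.
Kettlebell Basics starts before Boxing 60 ends → Boxing 60 and Kettlebell Basics overlap.
Boxing 30 starts after Boxing 60 ends — done with Boxing 60.
Boxing 30 starts after Kettlebell Basics ends — done with Kettlebell Basics.
Stretch Express starts before Boxing 30 ends → Boxing 30 and Stretch Express overlap.
Cardio Basics starts before Boxing 30 ends → Boxing 30 and Cardio Basics overlap.
Yoga Power starts before Boxing 30 ends → Boxing 30 and Yoga Power overlap.
Cardio Basics starts before Stretch Express ends → Stretch Express and Cardio Basics overlap.
Yoga Power starts before Stretch Express ends → Stretch Express and Yoga Power overlap.
Yoga Power starts before Cardio Basics ends → Cardio Basics and Yoga Power overlap.

Boxing 30 & Cardio Basics, Boxing 30 & Stretch Express, Boxing 30 & Yoga Power, Boxing 60 & Kettlebell Basics, Cardio Basics & Stretch Express, Cardio Basics & Yoga Power, Stretch Express & Yoga Power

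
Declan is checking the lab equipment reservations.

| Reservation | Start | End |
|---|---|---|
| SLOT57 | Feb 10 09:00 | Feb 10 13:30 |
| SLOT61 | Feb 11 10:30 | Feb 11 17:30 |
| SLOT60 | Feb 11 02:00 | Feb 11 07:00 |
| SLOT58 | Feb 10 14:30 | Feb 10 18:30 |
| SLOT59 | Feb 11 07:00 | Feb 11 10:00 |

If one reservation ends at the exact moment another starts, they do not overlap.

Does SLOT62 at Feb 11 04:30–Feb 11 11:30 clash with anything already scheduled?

Yes — it overlaps SLOT59, SLOT60, SLOT61

SLOT57: ends Feb 10 13:30 at or before SLOT62 starts Feb 11 04:30 → clear.
SLOT58: ends Feb 10 18:30 at or before SLOT62 starts Feb 11 04:30 → clear.
SLOT60: starts Feb 11 02:00 before SLOT62 ends Feb 11 11:30, and ends Feb 11 07:00 after SLOT62 starts Feb 11 04:30 → overlap.
SLOT59: starts Feb 11 07:00 before SLOT62 ends Feb 11 11:30, and ends Feb 11 10:00 after SLOT62 starts Feb 11 04:30 → overlap.
SLOT61: starts Feb 11 10:30 before SLOT62 ends Feb 11 11:30, and ends Feb 11 17:30 after SLOT62 starts Feb 11 04:30 → overlap.
SLOT62 overlaps SLOT59, SLOT60, SLOT61.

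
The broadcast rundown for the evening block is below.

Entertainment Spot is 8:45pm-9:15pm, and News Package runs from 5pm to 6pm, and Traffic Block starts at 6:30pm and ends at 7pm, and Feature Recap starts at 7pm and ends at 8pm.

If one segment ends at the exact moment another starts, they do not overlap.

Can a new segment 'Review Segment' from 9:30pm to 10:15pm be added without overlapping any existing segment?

News Package: ends 6pm at or before Review Segment starts 9:30pm → clear.
Traffic Block: ends 7pm at or before Review Segment starts 9:30pm → clear.
Feature Recap: ends 8pm at or before Review Segment starts 9:30pm → clear.
Entertainment Spot: ends 9:15pm at or before Review Segment starts 9:30pm → clear.

Yes — the slot is free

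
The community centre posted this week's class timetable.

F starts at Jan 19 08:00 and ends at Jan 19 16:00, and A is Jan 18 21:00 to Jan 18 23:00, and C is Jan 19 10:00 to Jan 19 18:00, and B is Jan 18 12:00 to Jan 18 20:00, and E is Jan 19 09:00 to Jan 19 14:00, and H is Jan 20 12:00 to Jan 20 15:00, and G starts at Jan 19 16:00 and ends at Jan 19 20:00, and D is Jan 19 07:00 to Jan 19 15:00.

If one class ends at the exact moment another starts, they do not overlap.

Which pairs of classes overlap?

C & D, C & E, C & F, C & G, D & E, D & F, E & F

Sorted by start: B, A, D, F, E, C, G, H.
A starts after B ends — done with B.
D starts after A ends — done with A.
F starts before D ends → D and F overlap.
E starts before D ends → D and E overlap.
C starts before D ends → D and C overlap.
G starts after D ends — done with D.
E starts before F ends → F and E overlap.
C starts before F ends → F and C overlap.
G starts exactly when F ends (back-to-back, no overlap) — done with F.
C starts before E ends → E and C overlap.
G starts after E ends — done with E.
G starts before C ends → C and G overlap.
H starts after C ends.
H starts after G ends.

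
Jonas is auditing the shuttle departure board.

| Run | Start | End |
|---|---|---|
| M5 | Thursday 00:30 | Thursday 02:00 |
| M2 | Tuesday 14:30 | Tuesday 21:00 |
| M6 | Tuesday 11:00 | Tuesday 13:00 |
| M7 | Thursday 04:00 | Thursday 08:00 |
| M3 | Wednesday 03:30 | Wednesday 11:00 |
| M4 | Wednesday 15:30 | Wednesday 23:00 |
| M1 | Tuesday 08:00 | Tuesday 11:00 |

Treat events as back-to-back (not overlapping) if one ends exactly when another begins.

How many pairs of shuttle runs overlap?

0

Two intervals overlap when each starts before the other ends.
Sorted by start: M1, M6, M2, M3, M4, M5, M7.
M6 starts exactly when M1 ends (back-to-back, no overlap) — done with M1.
M2 starts after M6 ends — done with M6.
M3 starts after M2 ends — done with M2.
M4 starts after M3 ends — done with M3.
M5 starts after M4 ends — done with M4.
M7 starts after M5 ends.
No pair overlaps.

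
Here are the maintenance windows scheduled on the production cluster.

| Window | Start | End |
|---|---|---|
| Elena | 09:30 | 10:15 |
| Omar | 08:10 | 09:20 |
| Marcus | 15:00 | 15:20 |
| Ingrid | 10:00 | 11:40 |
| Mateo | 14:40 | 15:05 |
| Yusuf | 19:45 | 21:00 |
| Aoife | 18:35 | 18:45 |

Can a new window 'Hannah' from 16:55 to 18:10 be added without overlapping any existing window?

Omar: ends 09:20 at or before Hannah starts 16:55 → clear.
Elena: ends 10:15 at or before Hannah starts 16:55 → clear.
Ingrid: ends 11:40 at or before Hannah starts 16:55 → clear.
Mateo: ends 15:05 at or before Hannah starts 16:55 → clear.
Marcus: ends 15:20 at or before Hannah starts 16:55 → clear.
Aoife: starts 18:35 at or after Hannah ends 18:10 → clear.
Yusuf: starts 19:45 at or after Hannah ends 18:10 → clear.

Yes — the slot is free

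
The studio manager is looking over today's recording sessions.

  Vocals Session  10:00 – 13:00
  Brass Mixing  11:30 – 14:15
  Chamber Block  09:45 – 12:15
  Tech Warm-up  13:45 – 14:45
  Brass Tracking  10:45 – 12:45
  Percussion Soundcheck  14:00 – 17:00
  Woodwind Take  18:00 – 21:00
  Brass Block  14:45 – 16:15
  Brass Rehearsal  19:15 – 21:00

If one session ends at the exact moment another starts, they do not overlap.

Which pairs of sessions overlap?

Sorted by start: Chamber Block, Vocals Session, Brass Tracking, Brass Mixing, Tech Warm-up, Percussion Soundcheck, Brass Block, Woodwind Take, Brass Rehearsal.
Vocals Session starts before Chamber Block ends → Chamber Block and Vocals Session overlap.
Brass Tracking starts before Chamber Block ends → Chamber Block and Brass Tracking overlap.
Brass Mixing starts before Chamber Block ends → Chamber Block and Brass Mixing overlap.
Tech Warm-up starts after Chamber Block ends; Chamber Block is clear from here.
Brass Tracking starts before Vocals Session ends → Vocals Session and Brass Tracking overlap.
Brass Mixing starts before Vocals Session ends → Vocals Session and Brass Mixing overlap.
Tech Warm-up starts after Vocals Session ends; Vocals Session is clear from here.
Brass Mixing starts before Brass Tracking ends → Brass Tracking and Brass Mixing overlap.
Tech Warm-up starts after Brass Tracking ends; Brass Tracking is clear from here.
Tech Warm-up starts before Brass Mixing ends → Brass Mixing and Tech Warm-up overlap.
Percussion Soundcheck starts before Brass Mixing ends → Brass Mixing and Percussion Soundcheck overlap.
Brass Block starts after Brass Mixing ends; Brass Mixing is clear from here.
Percussion Soundcheck starts before Tech Warm-up ends → Tech Warm-up and Percussion Soundcheck overlap.
Brass Block starts exactly when Tech Warm-up ends (back-to-back, no overlap); Tech Warm-up is clear from here.
Brass Block starts before Percussion Soundcheck ends → Percussion Soundcheck and Brass Block overlap.
Woodwind Take starts after Percussion Soundcheck ends; Percussion Soundcheck is clear from here.
Woodwind Take starts after Brass Block ends; Brass Block is clear from here.
Brass Rehearsal starts before Woodwind Take ends → Woodwind Take and Brass Rehearsal overlap.

Brass Block & Percussion Soundcheck, Brass Mixing & Brass Tracking, Brass Mixing & Chamber Block, Brass Mixing & Percussion Soundcheck, Brass Mixing & Tech Warm-up, Brass Mixing & Vocals Session, Brass Rehearsal & Woodwind Take, Brass Tracking & Chamber Block, Brass Tracking & Vocals Session, Chamber Block & Vocals Session, Percussion Soundcheck & Tech Warm-up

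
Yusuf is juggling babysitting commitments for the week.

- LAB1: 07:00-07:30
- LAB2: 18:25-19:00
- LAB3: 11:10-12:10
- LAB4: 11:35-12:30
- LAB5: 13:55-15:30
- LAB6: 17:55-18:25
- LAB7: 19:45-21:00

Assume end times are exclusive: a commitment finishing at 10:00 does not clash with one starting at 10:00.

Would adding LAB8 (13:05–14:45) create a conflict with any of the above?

LAB1: ends 07:30 at or before LAB8 starts 13:05 → clear.
LAB3: ends 12:10 at or before LAB8 starts 13:05 → clear.
LAB4: ends 12:30 at or before LAB8 starts 13:05 → clear.
LAB5: starts 13:55 before LAB8 ends 14:45, and ends 15:30 after LAB8 starts 13:05 → overlap.
LAB6: starts 17:55 at or after LAB8 ends 14:45 → clear.
LAB2: starts 18:25 at or after LAB8 ends 14:45 → clear.
LAB7: starts 19:45 at or after LAB8 ends 14:45 → clear.
LAB8 overlaps LAB5.

Yes — it overlaps LAB5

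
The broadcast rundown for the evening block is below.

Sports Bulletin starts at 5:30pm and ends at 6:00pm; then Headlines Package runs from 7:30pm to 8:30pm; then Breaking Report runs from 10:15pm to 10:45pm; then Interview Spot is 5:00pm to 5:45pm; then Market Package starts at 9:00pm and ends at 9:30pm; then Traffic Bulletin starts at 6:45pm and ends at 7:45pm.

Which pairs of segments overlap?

Headlines Package & Traffic Bulletin, Interview Spot & Sports Bulletin

Sorted by start: Interview Spot, Sports Bulletin, Traffic Bulletin, Headlines Package, Market Package, Breaking Report.
Sports Bulletin starts before Interview Spot ends → Interview Spot and Sports Bulletin overlap.
Traffic Bulletin starts after Interview Spot ends, so Interview Spot has no further overlaps.
Traffic Bulletin starts after Sports Bulletin ends, so Sports Bulletin has no further overlaps.
Headlines Package starts before Traffic Bulletin ends → Traffic Bulletin and Headlines Package overlap.
Market Package starts after Traffic Bulletin ends, so Traffic Bulletin has no further overlaps.
Market Package starts after Headlines Package ends, so Headlines Package has no further overlaps.
Breaking Report starts after Market Package ends.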